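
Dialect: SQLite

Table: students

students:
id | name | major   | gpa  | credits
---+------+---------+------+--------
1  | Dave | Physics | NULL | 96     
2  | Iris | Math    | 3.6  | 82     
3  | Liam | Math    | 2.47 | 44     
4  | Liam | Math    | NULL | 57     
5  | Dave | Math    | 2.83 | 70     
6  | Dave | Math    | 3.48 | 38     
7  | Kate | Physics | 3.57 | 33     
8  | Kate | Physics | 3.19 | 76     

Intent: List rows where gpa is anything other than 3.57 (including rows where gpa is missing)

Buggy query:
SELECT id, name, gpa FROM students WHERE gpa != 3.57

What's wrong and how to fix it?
Bug: Inequality against NULL is unknown, not true; rows with NULL are dropped

Fix: Handle NULL separately with IS NULL alongside the inequality

Corrected query:
SELECT id, name, gpa FROM students WHERE gpa != 3.57 OR gpa IS NULL

Result:
id | name | gpa 
---+------+-----
1  | Dave | NULL
2  | Iris | 3.6 
3  | Liam | 2.47
4  | Liam | NULL
5  | Dave | 2.83
6  | Dave | 3.48
8  | Kate | 3.19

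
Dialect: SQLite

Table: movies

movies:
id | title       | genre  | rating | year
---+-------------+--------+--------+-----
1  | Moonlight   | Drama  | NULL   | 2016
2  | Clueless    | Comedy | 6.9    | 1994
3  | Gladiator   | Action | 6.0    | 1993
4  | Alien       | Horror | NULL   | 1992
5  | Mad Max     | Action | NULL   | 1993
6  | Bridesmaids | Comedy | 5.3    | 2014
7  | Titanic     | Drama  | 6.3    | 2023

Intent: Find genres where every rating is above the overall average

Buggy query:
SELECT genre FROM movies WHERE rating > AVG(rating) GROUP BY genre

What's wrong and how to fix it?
Bug: WHERE evaluates per row before aggregation, so AVG() is unavailable

Fix: Use a subquery for AVG and a HAVING MIN(...) filter so the condition holds for every row in the group

Corrected query:
SELECT genre FROM movies GROUP BY genre HAVING MIN(rating) > (SELECT AVG(rating) FROM movies)

Result:
genre
-----
Drama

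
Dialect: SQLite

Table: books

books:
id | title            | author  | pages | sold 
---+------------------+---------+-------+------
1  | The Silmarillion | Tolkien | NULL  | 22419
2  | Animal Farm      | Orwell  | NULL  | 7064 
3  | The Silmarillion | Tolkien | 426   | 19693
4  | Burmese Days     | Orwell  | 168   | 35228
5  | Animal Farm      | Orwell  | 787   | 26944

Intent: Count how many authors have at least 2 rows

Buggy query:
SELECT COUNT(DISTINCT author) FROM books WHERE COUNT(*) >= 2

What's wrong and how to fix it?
Bug: COUNT(*) cannot appear in WHERE; the per-group count doesn't exist yet

Fix: Use a subquery that GROUPs and filters with HAVING, then count its rows

Corrected query:
SELECT COUNT(*) FROM (SELECT author FROM books GROUP BY author HAVING COUNT(*) >= 2)

Result:
COUNT(*)
--------
2       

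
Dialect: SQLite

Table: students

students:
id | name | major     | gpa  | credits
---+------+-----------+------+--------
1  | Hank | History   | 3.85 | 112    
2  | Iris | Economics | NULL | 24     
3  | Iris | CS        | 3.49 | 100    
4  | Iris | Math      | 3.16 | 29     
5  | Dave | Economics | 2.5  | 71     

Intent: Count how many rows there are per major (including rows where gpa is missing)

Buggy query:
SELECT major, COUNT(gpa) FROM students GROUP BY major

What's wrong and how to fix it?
Bug: COUNT(gpa) skips NULLs, so groups with missing gpa are undercounted

Fix: Use COUNT(*) to count all rows regardless of NULL

Corrected query:
SELECT major, COUNT(*) FROM students GROUP BY major

Result:
major     | COUNT(*)
----------+---------
CS        | 1       
Economics | 2       
History   | 1       
Math      | 1       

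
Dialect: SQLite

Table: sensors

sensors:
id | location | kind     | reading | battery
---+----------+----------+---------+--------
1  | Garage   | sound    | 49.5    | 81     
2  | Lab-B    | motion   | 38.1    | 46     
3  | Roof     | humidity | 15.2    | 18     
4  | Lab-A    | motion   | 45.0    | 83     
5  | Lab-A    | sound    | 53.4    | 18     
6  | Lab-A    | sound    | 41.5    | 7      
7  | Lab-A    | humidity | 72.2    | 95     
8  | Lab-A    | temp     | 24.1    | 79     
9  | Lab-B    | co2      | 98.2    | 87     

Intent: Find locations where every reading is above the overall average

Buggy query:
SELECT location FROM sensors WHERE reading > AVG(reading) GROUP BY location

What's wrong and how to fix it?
Bug: WHERE evaluates per row before aggregation, so AVG() is unavailable

Fix: Compute the overall average in a scalar subquery and compare each group's MIN against it in HAVING

Corrected query:
SELECT location FROM sensors GROUP BY location HAVING MIN(reading) > (SELECT AVG(reading) FROM sensors)

Result:
location
--------
Garage  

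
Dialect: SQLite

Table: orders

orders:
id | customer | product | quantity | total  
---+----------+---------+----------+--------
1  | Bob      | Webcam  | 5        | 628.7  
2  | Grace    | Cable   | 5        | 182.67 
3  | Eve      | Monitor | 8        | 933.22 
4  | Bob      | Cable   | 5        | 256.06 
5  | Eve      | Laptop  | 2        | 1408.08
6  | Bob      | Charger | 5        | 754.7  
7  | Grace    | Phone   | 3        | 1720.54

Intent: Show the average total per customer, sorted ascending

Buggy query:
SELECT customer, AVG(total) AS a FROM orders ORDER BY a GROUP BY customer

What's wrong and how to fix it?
Bug: GROUP BY must precede ORDER BY

Fix: Move ORDER BY to the end, after GROUP BY

Corrected query:
SELECT customer, AVG(total) AS a FROM orders GROUP BY customer ORDER BY a

Result:
customer | a         
---------+-----------
Bob      | 546.486667
Grace    | 951.605   
Eve      | 1170.65   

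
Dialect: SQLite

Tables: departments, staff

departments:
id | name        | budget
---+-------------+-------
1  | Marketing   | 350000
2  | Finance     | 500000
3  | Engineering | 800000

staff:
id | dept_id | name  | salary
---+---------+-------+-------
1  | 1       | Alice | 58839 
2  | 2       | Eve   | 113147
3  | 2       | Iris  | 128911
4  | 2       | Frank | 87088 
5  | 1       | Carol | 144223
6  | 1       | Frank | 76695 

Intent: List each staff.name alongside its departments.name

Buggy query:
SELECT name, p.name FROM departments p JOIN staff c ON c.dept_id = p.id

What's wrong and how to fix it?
Bug: 'name' exists in both joined tables, so the database can't tell which one is meant

Fix: Qualify the column with its table alias (c.name)

Corrected query:
SELECT c.name, p.name FROM departments p JOIN staff c ON c.dept_id = p.id

Result:
name  | name     
------+----------
Alice | Marketing
Eve   | Finance  
Iris  | Finance  
Frank | Finance  
Carol | Marketing
Frank | Marketing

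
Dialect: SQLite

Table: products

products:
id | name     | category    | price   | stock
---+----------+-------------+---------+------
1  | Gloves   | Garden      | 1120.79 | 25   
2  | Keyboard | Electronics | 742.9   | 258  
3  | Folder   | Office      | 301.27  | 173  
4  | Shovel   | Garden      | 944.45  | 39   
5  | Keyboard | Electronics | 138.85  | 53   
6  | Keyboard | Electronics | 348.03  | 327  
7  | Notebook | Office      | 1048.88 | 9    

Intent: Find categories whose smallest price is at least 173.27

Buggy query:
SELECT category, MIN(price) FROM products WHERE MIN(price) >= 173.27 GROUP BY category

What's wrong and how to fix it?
Bug: MIN() in WHERE is a misuse of aggregate

Fix: Use HAVING for the per-group MIN condition

Corrected query:
SELECT category, MIN(price) FROM products GROUP BY category HAVING MIN(price) >= 173.27

Result:
category | MIN(price)
---------+-----------
Garden   | 944.45    
Office   | 301.27    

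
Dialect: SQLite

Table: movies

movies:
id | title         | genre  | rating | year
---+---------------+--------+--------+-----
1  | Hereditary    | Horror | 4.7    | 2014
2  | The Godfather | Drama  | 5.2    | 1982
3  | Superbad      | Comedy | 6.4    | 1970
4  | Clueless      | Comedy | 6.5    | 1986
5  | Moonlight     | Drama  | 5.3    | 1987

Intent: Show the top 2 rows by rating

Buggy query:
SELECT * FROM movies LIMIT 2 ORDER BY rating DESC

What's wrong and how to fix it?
Bug: ORDER BY cannot follow LIMIT; LIMIT is the final clause

Fix: Swap the clauses: ORDER BY first, then LIMIT

Corrected query:
SELECT * FROM movies ORDER BY rating DESC LIMIT 2

Result:
id | title    | genre  | rating | year
---+----------+--------+--------+-----
4  | Clueless | Comedy | 6.5    | 1986
3  | Superbad | Comedy | 6.4    | 1970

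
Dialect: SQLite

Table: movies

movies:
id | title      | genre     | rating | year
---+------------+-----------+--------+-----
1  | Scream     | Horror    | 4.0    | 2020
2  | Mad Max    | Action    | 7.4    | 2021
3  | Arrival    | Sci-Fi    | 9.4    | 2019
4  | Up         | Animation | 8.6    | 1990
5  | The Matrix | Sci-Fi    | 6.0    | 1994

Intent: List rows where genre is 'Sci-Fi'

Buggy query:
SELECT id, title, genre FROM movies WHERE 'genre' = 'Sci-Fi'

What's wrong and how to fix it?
Bug: Single quotes denote string literals in SQL; the column name is being compared as a constant string

Fix: Reference the column as genre without single quotes

Corrected query:
SELECT id, title, genre FROM movies WHERE genre = 'Sci-Fi'

Result:
id | title      | genre 
---+------------+-------
3  | Arrival    | Sci-Fi
5  | The Matrix | Sci-Fi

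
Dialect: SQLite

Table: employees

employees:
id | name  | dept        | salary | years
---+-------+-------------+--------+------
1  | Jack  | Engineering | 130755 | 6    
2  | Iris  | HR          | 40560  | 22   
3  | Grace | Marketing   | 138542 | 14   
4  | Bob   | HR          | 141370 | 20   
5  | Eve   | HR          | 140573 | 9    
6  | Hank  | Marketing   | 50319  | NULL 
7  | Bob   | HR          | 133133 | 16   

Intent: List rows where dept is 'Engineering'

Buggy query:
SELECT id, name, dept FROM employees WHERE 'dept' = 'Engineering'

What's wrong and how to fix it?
Bug: 'dept' in single quotes is a string literal, not the column; the comparison is literal-vs-literal and never true

Fix: Reference the column as dept without single quotes

Corrected query:
SELECT id, name, dept FROM employees WHERE dept = 'Engineering'

Result:
id | name | dept       
---+------+------------
1  | Jack | Engineering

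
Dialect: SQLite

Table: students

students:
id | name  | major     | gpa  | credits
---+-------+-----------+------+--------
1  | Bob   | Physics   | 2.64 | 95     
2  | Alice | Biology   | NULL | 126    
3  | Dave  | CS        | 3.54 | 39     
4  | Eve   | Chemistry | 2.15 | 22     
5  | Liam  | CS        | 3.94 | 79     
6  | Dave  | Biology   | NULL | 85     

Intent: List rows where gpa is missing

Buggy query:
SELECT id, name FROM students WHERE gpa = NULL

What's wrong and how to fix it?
Bug: '= NULL' is always unknown in SQL three-valued logic, so no rows match

Fix: Use IS NULL to test for NULL

Corrected query:
SELECT id, name FROM students WHERE gpa IS NULL

Result:
id | name 
---+------
2  | Alice
6  | Dave 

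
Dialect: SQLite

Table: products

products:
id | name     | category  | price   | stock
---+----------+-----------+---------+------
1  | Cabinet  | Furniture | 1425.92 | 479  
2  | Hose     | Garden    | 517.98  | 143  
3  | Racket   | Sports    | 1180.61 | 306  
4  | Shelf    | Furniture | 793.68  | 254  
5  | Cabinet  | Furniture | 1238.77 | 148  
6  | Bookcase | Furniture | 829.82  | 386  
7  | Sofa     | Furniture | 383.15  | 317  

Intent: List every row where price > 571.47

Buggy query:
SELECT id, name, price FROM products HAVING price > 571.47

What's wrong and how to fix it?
Bug: HAVING filters the output of aggregation, but this query has no GROUP BY and no aggregate functions, so SQLite rejects it (HAVING clause on a non-aggregate query); the condition here is per row

Fix: Use WHERE for row-level filtering

Corrected query:
SELECT id, name, price FROM products WHERE price > 571.47

Result:
id | name     | price  
---+----------+--------
1  | Cabinet  | 1425.92
3  | Racket   | 1180.61
4  | Shelf    | 793.68 
5  | Cabinet  | 1238.77
6  | Bookcase | 829.82 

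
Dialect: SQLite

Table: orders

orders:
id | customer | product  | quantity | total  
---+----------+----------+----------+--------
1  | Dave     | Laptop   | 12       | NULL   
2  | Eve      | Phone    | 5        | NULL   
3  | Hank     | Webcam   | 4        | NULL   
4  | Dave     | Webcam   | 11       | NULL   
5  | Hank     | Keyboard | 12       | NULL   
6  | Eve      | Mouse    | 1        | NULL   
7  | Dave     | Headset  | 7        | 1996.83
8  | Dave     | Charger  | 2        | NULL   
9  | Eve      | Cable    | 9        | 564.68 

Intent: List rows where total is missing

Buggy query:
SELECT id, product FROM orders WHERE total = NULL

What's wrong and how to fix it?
Bug: Comparing to NULL with '=' never matches; NULL = NULL is unknown, not true

Fix: Replace '= NULL' with 'IS NULL'

Corrected query:
SELECT id, product FROM orders WHERE total IS NULL

Result:
id | product 
---+---------
1  | Laptop  
2  | Phone   
3  | Webcam  
4  | Webcam  
5  | Keyboard
6  | Mouse   
8  | Charger 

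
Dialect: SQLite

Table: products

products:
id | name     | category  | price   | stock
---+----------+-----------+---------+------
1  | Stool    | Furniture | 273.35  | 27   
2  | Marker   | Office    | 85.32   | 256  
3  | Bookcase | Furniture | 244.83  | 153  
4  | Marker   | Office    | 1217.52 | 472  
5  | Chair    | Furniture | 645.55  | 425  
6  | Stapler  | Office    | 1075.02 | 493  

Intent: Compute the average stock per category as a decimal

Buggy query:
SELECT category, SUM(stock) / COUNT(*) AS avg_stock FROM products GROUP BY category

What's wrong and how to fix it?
Bug: Both operands are integers, so '/' performs integer division and truncates

Fix: Multiply by 1.0 (or CAST to REAL) to force floating-point division

Corrected query:
SELECT category, SUM(stock) * 1.0 / COUNT(*) AS avg_stock FROM products GROUP BY category

Result:
category  | avg_stock 
----------+-----------
Furniture | 201.666667
Office    | 407       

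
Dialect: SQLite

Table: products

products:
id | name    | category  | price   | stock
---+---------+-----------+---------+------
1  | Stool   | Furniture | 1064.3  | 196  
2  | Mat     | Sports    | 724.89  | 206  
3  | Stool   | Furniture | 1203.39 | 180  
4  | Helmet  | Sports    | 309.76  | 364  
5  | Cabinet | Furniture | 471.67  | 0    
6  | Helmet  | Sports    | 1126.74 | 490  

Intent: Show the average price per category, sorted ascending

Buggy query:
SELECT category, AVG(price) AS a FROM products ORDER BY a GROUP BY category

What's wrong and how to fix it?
Bug: GROUP BY must precede ORDER BY

Fix: Reorder: SELECT … FROM … GROUP BY … ORDER BY …

Corrected query:
SELECT category, AVG(price) AS a FROM products GROUP BY category ORDER BY a

Result:
category  | a         
----------+-----------
Sports    | 720.463333
Furniture | 913.12    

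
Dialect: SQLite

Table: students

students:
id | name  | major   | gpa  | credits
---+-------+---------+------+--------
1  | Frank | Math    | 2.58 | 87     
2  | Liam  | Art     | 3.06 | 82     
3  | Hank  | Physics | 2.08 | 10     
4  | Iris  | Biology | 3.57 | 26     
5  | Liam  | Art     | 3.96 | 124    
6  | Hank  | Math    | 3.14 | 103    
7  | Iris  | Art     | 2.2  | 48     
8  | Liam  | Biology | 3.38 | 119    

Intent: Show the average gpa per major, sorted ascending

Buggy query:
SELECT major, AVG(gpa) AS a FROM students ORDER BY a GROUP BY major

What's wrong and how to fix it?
Bug: GROUP BY must precede ORDER BY

Fix: Move ORDER BY to the end, after GROUP BY

Corrected query:
SELECT major, AVG(gpa) AS a FROM students GROUP BY major ORDER BY a

Result:
major   | a       
--------+---------
Physics | 2.08    
Math    | 2.86    
Art     | 3.073333
Biology | 3.475   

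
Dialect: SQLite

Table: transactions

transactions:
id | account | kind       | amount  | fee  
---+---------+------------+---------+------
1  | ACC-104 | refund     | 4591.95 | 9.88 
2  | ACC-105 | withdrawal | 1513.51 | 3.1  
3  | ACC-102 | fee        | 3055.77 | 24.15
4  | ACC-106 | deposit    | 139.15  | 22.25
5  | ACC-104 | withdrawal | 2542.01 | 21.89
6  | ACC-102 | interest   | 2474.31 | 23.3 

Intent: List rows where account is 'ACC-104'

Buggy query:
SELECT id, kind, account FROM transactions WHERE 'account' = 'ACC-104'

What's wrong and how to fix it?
Bug: Single quotes denote string literals in SQL; the column name is being compared as a constant string

Fix: Reference the column as account without single quotes

Corrected query:
SELECT id, kind, account FROM transactions WHERE account = 'ACC-104'

Result:
id | kind       | account
---+------------+--------
1  | refund     | ACC-104
5  | withdrawal | ACC-104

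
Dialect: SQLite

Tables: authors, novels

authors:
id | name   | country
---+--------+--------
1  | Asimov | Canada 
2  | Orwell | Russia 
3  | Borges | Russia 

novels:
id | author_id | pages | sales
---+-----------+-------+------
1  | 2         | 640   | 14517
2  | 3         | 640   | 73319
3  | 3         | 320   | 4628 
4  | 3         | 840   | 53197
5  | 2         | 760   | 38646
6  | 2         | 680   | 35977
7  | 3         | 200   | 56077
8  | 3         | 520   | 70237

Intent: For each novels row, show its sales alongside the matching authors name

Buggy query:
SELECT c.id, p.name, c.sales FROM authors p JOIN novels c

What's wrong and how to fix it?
Bug: JOIN with no ON clause produces a cartesian product; every novels row pairs with every authors row

Fix: Add ON c.author_id = p.id to the JOIN

Corrected query:
SELECT c.id, p.name, c.sales FROM authors p JOIN novels c ON c.author_id = p.id

Result:
id | name   | sales
---+--------+------
1  | Orwell | 14517
2  | Borges | 73319
3  | Borges | 4628 
4  | Borges | 53197
5  | Orwell | 38646
6  | Orwell | 35977
7  | Borges | 56077
8  | Borges | 70237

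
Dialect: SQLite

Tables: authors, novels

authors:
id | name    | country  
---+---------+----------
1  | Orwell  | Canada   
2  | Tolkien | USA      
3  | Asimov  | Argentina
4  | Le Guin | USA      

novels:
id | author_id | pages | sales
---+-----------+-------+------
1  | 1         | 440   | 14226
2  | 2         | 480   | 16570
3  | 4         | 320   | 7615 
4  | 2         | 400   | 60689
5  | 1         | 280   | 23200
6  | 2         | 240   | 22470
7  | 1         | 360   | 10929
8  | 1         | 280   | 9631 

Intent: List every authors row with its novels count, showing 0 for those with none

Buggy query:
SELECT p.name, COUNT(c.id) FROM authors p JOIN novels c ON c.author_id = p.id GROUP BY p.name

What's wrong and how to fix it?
Bug: An inner join excludes parents with zero children

Fix: Switch to LEFT JOIN to retain unmatched parent rows

Corrected query:
SELECT p.name, COUNT(c.id) FROM authors p LEFT JOIN novels c ON c.author_id = p.id GROUP BY p.name

Result:
name    | COUNT(c.id)
--------+------------
Asimov  | 0          
Le Guin | 1          
Orwell  | 4          
Tolkien | 3          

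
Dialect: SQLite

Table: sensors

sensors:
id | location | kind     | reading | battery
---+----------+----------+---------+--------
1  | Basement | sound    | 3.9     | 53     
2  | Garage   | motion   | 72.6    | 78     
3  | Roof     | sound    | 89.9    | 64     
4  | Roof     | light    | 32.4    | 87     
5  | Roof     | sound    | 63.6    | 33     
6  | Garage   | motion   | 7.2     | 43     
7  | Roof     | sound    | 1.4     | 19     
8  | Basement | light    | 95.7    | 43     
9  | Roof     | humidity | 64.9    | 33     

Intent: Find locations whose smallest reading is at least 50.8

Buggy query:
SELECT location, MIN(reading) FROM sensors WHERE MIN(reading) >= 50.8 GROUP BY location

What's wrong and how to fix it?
Bug: Aggregates like MIN are computed per group after WHERE runs

Fix: Replace WHERE with HAVING after the GROUP BY

Corrected query:
SELECT location, MIN(reading) FROM sensors GROUP BY location HAVING MIN(reading) >= 50.8

Result:
(no rows)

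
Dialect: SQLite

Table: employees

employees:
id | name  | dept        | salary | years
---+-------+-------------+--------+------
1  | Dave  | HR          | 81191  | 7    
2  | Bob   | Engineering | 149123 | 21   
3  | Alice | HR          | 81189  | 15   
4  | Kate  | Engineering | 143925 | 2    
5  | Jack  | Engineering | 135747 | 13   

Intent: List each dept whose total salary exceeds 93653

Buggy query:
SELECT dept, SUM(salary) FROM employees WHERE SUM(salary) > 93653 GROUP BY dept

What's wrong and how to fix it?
Bug: Aggregate functions cannot appear in a WHERE clause

Fix: Use HAVING (which filters groups after aggregation) instead of WHERE

Corrected query:
SELECT dept, SUM(salary) FROM employees GROUP BY dept HAVING SUM(salary) > 93653

Result:
dept        | SUM(salary)
------------+------------
Engineering | 428795     
HR          | 162380     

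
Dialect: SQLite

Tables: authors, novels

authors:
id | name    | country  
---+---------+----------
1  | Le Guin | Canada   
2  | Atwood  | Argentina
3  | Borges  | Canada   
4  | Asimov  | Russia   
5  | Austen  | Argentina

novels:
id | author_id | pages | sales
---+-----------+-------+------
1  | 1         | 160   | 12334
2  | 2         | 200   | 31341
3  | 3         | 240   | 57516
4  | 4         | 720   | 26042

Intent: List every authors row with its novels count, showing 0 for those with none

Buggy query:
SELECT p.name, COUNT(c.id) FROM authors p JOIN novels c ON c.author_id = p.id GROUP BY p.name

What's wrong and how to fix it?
Bug: An inner join excludes parents with zero children

Fix: Switch to LEFT JOIN to retain unmatched parent rows

Corrected query:
SELECT p.name, COUNT(c.id) FROM authors p LEFT JOIN novels c ON c.author_id = p.id GROUP BY p.name

Result:
name    | COUNT(c.id)
--------+------------
Asimov  | 1          
Atwood  | 1          
Austen  | 0          
Borges  | 1          
Le Guin | 1          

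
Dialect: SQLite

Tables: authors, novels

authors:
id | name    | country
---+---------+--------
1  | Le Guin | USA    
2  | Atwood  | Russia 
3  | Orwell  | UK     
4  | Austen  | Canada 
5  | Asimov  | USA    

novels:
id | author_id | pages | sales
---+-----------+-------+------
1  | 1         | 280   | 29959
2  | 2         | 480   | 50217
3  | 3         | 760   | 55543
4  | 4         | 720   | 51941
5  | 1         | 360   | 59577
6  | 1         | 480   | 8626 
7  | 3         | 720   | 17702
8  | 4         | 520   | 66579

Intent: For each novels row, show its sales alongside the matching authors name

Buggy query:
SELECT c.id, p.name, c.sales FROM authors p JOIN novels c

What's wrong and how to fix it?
Bug: Missing join condition: each novels row is matched to all authors rows instead of just its own

Fix: Add ON c.author_id = p.id to the JOIN

Corrected query:
SELECT c.id, p.name, c.sales FROM authors p JOIN novels c ON c.author_id = p.id

Result:
id | name    | sales
---+---------+------
1  | Le Guin | 29959
2  | Atwood  | 50217
3  | Orwell  | 55543
4  | Austen  | 51941
5  | Le Guin | 59577
6  | Le Guin | 8626 
7  | Orwell  | 17702
8  | Austen  | 66579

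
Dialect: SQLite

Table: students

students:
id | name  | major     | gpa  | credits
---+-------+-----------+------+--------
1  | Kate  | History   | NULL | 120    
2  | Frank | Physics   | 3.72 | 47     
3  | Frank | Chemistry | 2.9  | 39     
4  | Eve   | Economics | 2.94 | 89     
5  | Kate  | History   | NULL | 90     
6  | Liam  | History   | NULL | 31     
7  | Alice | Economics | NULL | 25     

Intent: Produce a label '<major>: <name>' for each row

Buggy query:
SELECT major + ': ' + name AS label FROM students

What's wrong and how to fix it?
Bug: '+' is numeric addition; on text columns SQLite converts them to 0 instead of concatenating

Fix: Use the || operator for string concatenation

Corrected query:
SELECT major || ': ' || name AS label FROM students

Result:
label           
----------------
History: Kate   
Physics: Frank  
Chemistry: Frank
Economics: Eve  
History: Kate   
History: Liam   
Economics: Alice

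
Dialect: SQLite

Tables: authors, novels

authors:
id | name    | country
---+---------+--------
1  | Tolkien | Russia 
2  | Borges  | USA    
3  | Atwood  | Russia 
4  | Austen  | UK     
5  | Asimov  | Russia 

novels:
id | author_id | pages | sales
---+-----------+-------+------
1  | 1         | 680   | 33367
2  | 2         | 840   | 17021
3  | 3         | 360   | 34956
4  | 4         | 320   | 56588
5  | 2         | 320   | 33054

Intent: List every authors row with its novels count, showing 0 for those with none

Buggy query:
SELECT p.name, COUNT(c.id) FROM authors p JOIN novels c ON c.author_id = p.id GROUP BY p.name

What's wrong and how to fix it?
Bug: An inner join excludes parents with zero children

Fix: Switch to LEFT JOIN to retain unmatched parent rows

Corrected query:
SELECT p.name, COUNT(c.id) FROM authors p LEFT JOIN novels c ON c.author_id = p.id GROUP BY p.name

Result:
name    | COUNT(c.id)
--------+------------
Asimov  | 0          
Atwood  | 1          
Austen  | 1          
Borges  | 2          
Tolkien | 1          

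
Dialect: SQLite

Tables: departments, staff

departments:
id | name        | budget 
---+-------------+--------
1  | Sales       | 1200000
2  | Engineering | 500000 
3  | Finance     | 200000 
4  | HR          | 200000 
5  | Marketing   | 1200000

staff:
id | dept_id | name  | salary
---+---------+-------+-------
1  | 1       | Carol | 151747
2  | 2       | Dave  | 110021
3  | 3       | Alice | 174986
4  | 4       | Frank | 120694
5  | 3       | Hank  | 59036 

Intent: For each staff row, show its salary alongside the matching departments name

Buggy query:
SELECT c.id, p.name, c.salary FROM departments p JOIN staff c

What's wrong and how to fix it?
Bug: Missing join condition: each staff row is matched to all departments rows instead of just its own

Fix: Add ON c.dept_id = p.id to the JOIN

Corrected query:
SELECT c.id, p.name, c.salary FROM departments p JOIN staff c ON c.dept_id = p.id

Result:
id | name        | salary
---+-------------+-------
1  | Sales       | 151747
2  | Engineering | 110021
3  | Finance     | 174986
4  | HR          | 120694
5  | Finance     | 59036 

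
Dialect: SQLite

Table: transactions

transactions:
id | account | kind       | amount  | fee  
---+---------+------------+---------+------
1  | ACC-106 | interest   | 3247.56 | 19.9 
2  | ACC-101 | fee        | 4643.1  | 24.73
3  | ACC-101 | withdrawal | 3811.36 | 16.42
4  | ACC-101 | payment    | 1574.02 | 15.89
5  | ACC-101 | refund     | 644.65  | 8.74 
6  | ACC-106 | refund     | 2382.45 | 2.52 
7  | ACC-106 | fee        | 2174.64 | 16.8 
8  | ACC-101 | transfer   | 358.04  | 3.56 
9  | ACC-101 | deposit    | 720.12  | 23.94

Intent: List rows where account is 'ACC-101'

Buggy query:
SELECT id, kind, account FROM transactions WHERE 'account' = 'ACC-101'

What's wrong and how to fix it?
Bug: Single quotes denote string literals in SQL; the column name is being compared as a constant string

Fix: Reference the column as account without single quotes

Corrected query:
SELECT id, kind, account FROM transactions WHERE account = 'ACC-101'

Result:
id | kind       | account
---+------------+--------
2  | fee        | ACC-101
3  | withdrawal | ACC-101
4  | payment    | ACC-101
5  | refund     | ACC-101
8  | transfer   | ACC-101
9  | deposit    | ACC-101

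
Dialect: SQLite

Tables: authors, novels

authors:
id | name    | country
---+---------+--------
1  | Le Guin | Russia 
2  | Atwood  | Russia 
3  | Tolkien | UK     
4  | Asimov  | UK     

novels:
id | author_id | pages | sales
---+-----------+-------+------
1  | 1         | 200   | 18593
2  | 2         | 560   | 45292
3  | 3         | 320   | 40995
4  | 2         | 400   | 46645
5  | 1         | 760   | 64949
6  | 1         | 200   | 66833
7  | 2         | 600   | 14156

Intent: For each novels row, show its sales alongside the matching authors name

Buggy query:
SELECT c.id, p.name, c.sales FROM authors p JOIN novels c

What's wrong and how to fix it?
Bug: JOIN with no ON clause produces a cartesian product; every novels row pairs with every authors row

Fix: Add ON c.author_id = p.id to the JOIN

Corrected query:
SELECT c.id, p.name, c.sales FROM authors p JOIN novels c ON c.author_id = p.id

Result:
id | name    | sales
---+---------+------
1  | Le Guin | 18593
2  | Atwood  | 45292
3  | Tolkien | 40995
4  | Atwood  | 46645
5  | Le Guin | 64949
6  | Le Guin | 66833
7  | Atwood  | 14156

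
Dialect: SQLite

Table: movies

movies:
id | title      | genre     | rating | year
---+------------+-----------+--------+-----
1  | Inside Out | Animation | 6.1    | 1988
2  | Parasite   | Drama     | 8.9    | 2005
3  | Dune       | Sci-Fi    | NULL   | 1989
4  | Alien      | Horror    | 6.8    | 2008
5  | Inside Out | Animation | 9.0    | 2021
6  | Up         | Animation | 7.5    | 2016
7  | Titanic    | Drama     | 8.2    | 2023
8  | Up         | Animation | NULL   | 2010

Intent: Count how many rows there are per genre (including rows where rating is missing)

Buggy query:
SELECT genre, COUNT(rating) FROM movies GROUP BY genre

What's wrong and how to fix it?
Bug: COUNT(column) counts non-NULL values only; rows with NULL rating aren't counted

Fix: Use COUNT(*) to count all rows regardless of NULL

Corrected query:
SELECT genre, COUNT(*) FROM movies GROUP BY genre

Result:
genre     | COUNT(*)
----------+---------
Animation | 4       
Drama     | 2       
Horror    | 1       
Sci-Fi    | 1       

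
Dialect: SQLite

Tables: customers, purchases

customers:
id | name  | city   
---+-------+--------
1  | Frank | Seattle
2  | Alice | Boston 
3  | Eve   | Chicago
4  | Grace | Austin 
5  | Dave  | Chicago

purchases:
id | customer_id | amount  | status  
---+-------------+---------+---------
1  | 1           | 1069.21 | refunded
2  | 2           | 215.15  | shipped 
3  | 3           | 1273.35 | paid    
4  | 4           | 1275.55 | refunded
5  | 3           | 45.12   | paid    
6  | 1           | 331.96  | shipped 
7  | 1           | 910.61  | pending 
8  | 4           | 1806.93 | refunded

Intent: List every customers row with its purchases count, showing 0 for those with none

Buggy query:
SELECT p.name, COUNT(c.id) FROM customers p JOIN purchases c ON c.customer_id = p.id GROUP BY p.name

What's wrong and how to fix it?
Bug: INNER JOIN drops customers rows that have no matching purchases rows

Fix: Switch to LEFT JOIN to retain unmatched parent rows

Corrected query:
SELECT p.name, COUNT(c.id) FROM customers p LEFT JOIN purchases c ON c.customer_id = p.id GROUP BY p.name

Result:
name  | COUNT(c.id)
------+------------
Alice | 1          
Dave  | 0          
Eve   | 2          
Frank | 3          
Grace | 2          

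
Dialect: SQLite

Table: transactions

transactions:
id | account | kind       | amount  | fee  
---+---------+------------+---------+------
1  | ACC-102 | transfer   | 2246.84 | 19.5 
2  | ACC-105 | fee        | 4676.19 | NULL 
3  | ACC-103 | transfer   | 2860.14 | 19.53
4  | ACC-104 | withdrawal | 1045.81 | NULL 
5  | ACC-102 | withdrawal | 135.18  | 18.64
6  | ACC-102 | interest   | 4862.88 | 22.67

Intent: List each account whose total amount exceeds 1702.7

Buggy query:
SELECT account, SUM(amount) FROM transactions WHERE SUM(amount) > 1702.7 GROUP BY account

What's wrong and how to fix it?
Bug: Aggregate functions cannot appear in a WHERE clause

Fix: Use HAVING (which filters groups after aggregation) instead of WHERE

Corrected query:
SELECT account, SUM(amount) FROM transactions GROUP BY account HAVING SUM(amount) > 1702.7

Result:
account | SUM(amount)
--------+------------
ACC-102 | 7244.9     
ACC-103 | 2860.14    
ACC-105 | 4676.19    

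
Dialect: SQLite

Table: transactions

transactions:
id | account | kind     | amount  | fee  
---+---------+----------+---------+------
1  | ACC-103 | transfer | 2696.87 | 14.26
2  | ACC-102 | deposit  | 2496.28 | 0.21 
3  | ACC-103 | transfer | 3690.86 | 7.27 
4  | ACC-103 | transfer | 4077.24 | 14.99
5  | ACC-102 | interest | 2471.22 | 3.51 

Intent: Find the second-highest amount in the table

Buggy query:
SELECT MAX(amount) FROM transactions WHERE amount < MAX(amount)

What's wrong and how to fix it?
Bug: MAX(amount) on the right of the comparison is an aggregate-in-WHERE error

Fix: Compute the overall MAX in a subquery, then take MAX of rows below it

Corrected query:
SELECT MAX(amount) FROM transactions WHERE amount < (SELECT MAX(amount) FROM transactions)

Result:
MAX(amount)
-----------
3690.86    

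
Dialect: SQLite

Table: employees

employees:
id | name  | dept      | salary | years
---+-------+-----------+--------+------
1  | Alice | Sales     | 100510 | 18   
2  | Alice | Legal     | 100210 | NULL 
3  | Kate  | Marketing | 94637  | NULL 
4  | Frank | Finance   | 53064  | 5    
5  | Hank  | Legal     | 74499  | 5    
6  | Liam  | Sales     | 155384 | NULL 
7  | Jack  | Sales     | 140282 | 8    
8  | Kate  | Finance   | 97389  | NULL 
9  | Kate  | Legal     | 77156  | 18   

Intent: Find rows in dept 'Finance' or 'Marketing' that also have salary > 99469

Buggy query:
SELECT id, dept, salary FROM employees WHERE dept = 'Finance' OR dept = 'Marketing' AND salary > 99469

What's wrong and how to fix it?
Bug: Without parentheses, AND is evaluated before OR, so the salary filter only applies to the 'Marketing' branch

Fix: Group the OR with parentheses (or use IN), then AND the threshold

Corrected query:
SELECT id, dept, salary FROM employees WHERE (dept = 'Finance' OR dept = 'Marketing') AND salary > 99469

Result:
(no rows)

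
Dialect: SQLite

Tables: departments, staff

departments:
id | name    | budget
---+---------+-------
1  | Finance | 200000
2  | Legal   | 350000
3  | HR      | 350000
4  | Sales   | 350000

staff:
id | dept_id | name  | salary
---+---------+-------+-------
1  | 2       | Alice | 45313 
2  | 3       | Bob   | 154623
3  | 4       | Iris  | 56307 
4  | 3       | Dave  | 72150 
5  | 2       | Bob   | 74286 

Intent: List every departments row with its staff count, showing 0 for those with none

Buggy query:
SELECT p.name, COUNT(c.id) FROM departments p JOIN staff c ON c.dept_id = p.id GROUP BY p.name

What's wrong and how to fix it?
Bug: An inner join excludes parents with zero children

Fix: Use LEFT JOIN so parents without children still appear (COUNT(c.id) gives 0)

Corrected query:
SELECT p.name, COUNT(c.id) FROM departments p LEFT JOIN staff c ON c.dept_id = p.id GROUP BY p.name

Result:
name    | COUNT(c.id)
--------+------------
Finance | 0          
HR      | 2          
Legal   | 2          
Sales   | 1          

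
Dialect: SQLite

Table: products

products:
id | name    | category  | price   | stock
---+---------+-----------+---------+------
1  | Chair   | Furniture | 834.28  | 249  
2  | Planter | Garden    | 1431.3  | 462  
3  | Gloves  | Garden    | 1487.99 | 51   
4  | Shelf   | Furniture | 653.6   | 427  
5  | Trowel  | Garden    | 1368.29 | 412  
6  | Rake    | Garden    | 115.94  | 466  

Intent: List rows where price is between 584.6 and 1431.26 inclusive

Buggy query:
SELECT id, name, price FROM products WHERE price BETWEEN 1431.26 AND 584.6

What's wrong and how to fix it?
Bug: The bounds are reversed; BETWEEN a AND b requires a <= b to match anything

Fix: Write BETWEEN 584.6 AND 1431.26

Corrected query:
SELECT id, name, price FROM products WHERE price BETWEEN 584.6 AND 1431.26

Result:
id | name   | price  
---+--------+--------
1  | Chair  | 834.28 
4  | Shelf  | 653.6  
5  | Trowel | 1368.29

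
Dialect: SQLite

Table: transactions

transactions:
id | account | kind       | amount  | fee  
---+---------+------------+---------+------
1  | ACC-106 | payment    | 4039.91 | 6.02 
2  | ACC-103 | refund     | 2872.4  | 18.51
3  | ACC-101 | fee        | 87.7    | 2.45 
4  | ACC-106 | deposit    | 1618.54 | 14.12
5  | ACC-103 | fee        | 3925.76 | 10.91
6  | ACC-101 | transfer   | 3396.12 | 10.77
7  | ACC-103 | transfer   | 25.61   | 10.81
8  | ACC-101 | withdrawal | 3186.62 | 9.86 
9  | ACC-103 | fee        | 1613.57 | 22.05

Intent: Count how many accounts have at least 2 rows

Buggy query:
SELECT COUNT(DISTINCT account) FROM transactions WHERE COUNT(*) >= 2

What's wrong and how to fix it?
Bug: COUNT(*) cannot appear in WHERE; the per-group count doesn't exist yet

Fix: Use a subquery that GROUPs and filters with HAVING, then count its rows

Corrected query:
SELECT COUNT(*) FROM (SELECT account FROM transactions GROUP BY account HAVING COUNT(*) >= 2)

Result:
COUNT(*)
--------
3       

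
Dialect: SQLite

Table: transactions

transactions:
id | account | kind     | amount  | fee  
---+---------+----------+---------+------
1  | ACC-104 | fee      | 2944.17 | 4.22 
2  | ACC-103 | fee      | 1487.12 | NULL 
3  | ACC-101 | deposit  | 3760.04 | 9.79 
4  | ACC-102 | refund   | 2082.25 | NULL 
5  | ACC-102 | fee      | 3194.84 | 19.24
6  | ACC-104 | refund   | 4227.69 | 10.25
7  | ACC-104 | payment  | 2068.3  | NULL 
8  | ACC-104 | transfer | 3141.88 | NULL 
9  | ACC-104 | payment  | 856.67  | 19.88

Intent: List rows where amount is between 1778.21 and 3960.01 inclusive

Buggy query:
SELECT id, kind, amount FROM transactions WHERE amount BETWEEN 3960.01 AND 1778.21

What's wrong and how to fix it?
Bug: The bounds are reversed; BETWEEN a AND b requires a <= b to match anything

Fix: Write BETWEEN 1778.21 AND 3960.01

Corrected query:
SELECT id, kind, amount FROM transactions WHERE amount BETWEEN 1778.21 AND 3960.01

Result:
id | kind     | amount 
---+----------+--------
1  | fee      | 2944.17
3  | deposit  | 3760.04
4  | refund   | 2082.25
5  | fee      | 3194.84
7  | payment  | 2068.3 
8  | transfer | 3141.88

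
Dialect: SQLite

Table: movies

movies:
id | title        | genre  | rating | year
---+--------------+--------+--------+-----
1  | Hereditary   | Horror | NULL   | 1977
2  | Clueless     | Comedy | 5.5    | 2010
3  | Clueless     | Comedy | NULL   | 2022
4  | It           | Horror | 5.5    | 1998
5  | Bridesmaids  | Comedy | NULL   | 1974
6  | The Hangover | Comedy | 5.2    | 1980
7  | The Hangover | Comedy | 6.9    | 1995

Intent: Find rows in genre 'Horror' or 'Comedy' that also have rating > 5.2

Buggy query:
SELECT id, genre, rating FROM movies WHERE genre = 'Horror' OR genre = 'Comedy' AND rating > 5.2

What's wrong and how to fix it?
Bug: AND binds tighter than OR, so this parses as genre = 'Horror' OR (genre = 'Comedy' AND rating > 5.2)

Fix: Add parentheses around the OR so the AND applies to both alternatives

Corrected query:
SELECT id, genre, rating FROM movies WHERE (genre = 'Horror' OR genre = 'Comedy') AND rating > 5.2

Result:
id | genre  | rating
---+--------+-------
2  | Comedy | 5.5   
4  | Horror | 5.5   
7  | Comedy | 6.9   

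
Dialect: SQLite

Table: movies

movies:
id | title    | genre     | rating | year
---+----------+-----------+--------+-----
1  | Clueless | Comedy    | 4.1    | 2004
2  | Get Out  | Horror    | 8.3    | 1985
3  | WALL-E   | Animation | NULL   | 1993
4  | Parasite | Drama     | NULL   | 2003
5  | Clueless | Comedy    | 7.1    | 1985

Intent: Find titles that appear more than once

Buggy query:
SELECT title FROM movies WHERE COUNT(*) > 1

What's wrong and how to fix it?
Bug: WHERE can't reference COUNT(*); aggregates are computed after WHERE

Fix: GROUP BY title, then filter groups with HAVING COUNT(*) > 1

Corrected query:
SELECT title FROM movies GROUP BY title HAVING COUNT(*) > 1

Result:
title   
--------
Clueless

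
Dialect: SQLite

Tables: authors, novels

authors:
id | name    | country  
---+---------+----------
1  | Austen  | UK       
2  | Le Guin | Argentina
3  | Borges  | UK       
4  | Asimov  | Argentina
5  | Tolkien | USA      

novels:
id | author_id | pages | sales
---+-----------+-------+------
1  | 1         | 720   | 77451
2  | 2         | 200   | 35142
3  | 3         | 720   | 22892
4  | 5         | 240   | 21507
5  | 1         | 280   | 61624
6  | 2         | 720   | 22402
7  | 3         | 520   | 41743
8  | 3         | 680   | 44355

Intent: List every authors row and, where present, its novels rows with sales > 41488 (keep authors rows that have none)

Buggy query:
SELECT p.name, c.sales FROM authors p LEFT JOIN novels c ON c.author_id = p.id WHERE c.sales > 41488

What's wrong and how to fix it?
Bug: Filtering c.sales in WHERE discards the NULL rows produced by LEFT JOIN, turning it into an inner join

Fix: Move the right-table condition into the ON clause so unmatched parents are kept

Corrected query:
SELECT p.name, c.sales FROM authors p LEFT JOIN novels c ON c.author_id = p.id AND c.sales > 41488

Result:
name    | sales
--------+------
Austen  | 61624
Austen  | 77451
Le Guin | NULL 
Borges  | 41743
Borges  | 44355
Asimov  | NULL 
Tolkien | NULL 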